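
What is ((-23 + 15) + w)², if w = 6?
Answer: 4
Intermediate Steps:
((-23 + 15) + w)² = ((-23 + 15) + 6)² = (-8 + 6)² = (-2)² = 4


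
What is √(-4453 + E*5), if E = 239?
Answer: 3*I*√362 ≈ 57.079*I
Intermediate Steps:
√(-4453 + E*5) = √(-4453 + 239*5) = √(-4453 + 1195) = √(-3258) = 3*I*√362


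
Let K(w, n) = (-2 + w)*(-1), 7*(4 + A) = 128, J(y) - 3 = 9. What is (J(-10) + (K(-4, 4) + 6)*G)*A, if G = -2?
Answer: -1200/7 ≈ -171.43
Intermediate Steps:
J(y) = 12 (J(y) = 3 + 9 = 12)
A = 100/7 (A = -4 + (⅐)*128 = -4 + 128/7 = 100/7 ≈ 14.286)
K(w, n) = 2 - w
(J(-10) + (K(-4, 4) + 6)*G)*A = (12 + ((2 - 1*(-4)) + 6)*(-2))*(100/7) = (12 + ((2 + 4) + 6)*(-2))*(100/7) = (12 + (6 + 6)*(-2))*(100/7) = (12 + 12*(-2))*(100/7) = (12 - 24)*(100/7) = -12*100/7 = -1200/7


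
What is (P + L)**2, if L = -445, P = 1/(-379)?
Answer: 28444846336/143641 ≈ 1.9803e+5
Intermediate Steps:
P = -1/379 ≈ -0.0026385
(P + L)**2 = (-1/379 - 445)**2 = (-168656/379)**2 = 28444846336/143641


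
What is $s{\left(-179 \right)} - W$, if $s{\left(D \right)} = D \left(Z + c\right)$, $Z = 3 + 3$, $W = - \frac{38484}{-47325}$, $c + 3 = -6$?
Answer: $\frac{8458347}{15775} \approx 536.19$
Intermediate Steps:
$c = -9$ ($c = -3 - 6 = -9$)
$W = \frac{12828}{15775}$ ($W = \left(-38484\right) \left(- \frac{1}{47325}\right) = \frac{12828}{15775} \approx 0.81319$)
$Z = 6$
$s{\left(D \right)} = - 3 D$ ($s{\left(D \right)} = D \left(6 - 9\right) = D \left(-3\right) = - 3 D$)
$s{\left(-179 \right)} - W = \left(-3\right) \left(-179\right) - \frac{12828}{15775} = 537 - \frac{12828}{15775} = \frac{8458347}{15775}$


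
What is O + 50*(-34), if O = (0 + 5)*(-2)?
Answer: -1710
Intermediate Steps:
O = -10 (O = 5*(-2) = -10)
O + 50*(-34) = -10 + 50*(-34) = -10 - 1700 = -1710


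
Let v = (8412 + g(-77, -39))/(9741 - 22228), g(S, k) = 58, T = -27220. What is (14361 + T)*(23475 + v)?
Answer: -3769279651445/12487 ≈ -3.0186e+8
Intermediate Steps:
v = -8470/12487 (v = (8412 + 58)/(9741 - 22228) = 8470/(-12487) = 8470*(-1/12487) = -8470/12487 ≈ -0.67831)
(14361 + T)*(23475 + v) = (14361 - 27220)*(23475 - 8470/12487) = -12859*293123855/12487 = -3769279651445/12487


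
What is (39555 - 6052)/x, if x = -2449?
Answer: -33503/2449 ≈ -13.680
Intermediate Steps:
(39555 - 6052)/x = (39555 - 6052)/(-2449) = 33503*(-1/2449) = -33503/2449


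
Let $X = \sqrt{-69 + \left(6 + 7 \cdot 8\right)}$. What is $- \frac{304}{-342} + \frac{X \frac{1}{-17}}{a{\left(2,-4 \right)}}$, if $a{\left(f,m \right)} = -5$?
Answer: $\frac{8}{9} + \frac{i \sqrt{7}}{85} \approx 0.88889 + 0.031126 i$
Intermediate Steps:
$X = i \sqrt{7}$ ($X = \sqrt{-69 + \left(6 + 56\right)} = \sqrt{-69 + 62} = \sqrt{-7} = i \sqrt{7} \approx 2.6458 i$)
$- \frac{304}{-342} + \frac{X \frac{1}{-17}}{a{\left(2,-4 \right)}} = - \frac{304}{-342} + \frac{i \sqrt{7} \frac{1}{-17}}{-5} = \left(-304\right) \left(- \frac{1}{342}\right) + i \sqrt{7} \left(- \frac{1}{17}\right) \left(- \frac{1}{5}\right) = \frac{8}{9} + - \frac{i \sqrt{7}}{17} \left(- \frac{1}{5}\right) = \frac{8}{9} + \frac{i \sqrt{7}}{85}$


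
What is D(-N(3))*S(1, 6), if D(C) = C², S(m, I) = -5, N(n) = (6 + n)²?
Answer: -32805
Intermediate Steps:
D(-N(3))*S(1, 6) = (-(6 + 3)²)²*(-5) = (-1*9²)²*(-5) = (-1*81)²*(-5) = (-81)²*(-5) = 6561*(-5) = -32805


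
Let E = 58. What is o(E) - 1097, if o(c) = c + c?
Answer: -981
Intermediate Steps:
o(c) = 2*c
o(E) - 1097 = 2*58 - 1097 = 116 - 1097 = -981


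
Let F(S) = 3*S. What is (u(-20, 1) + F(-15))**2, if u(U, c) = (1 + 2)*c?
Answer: 1764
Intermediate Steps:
u(U, c) = 3*c
(u(-20, 1) + F(-15))**2 = (3*1 + 3*(-15))**2 = (3 - 45)**2 = (-42)**2 = 1764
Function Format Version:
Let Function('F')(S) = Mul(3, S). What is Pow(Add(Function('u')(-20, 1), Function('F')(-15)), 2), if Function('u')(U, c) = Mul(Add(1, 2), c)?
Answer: 1764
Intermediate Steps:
Function('u')(U, c) = Mul(3, c)
Pow(Add(Function('u')(-20, 1), Function('F')(-15)), 2) = Pow(Add(Mul(3, 1), Mul(3, -15)), 2) = Pow(Add(3, -45), 2) = Pow(-42, 2) = 1764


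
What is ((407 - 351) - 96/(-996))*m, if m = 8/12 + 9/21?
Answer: 35696/581 ≈ 61.439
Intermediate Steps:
m = 23/21 (m = 8*(1/12) + 9*(1/21) = ⅔ + 3/7 = 23/21 ≈ 1.0952)
((407 - 351) - 96/(-996))*m = ((407 - 351) - 96/(-996))*(23/21) = (56 - 96*(-1)/996)*(23/21) = (56 - 1*(-8/83))*(23/21) = (56 + 8/83)*(23/21) = (4656/83)*(23/21) = 35696/581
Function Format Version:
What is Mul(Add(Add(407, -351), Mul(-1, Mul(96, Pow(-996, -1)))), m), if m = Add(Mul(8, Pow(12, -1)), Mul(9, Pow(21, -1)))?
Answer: Rational(35696, 581) ≈ 61.439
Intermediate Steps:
m = Rational(23, 21) (m = Add(Mul(8, Rational(1, 12)), Mul(9, Rational(1, 21))) = Add(Rational(2, 3), Rational(3, 7)) = Rational(23, 21) ≈ 1.0952)
Mul(Add(Add(407, -351), Mul(-1, Mul(96, Pow(-996, -1)))), m) = Mul(Add(Add(407, -351), Mul(-1, Mul(96, Pow(-996, -1)))), Rational(23, 21)) = Mul(Add(56, Mul(-1, Mul(96, Rational(-1, 996)))), Rational(23, 21)) = Mul(Add(56, Mul(-1, Rational(-8, 83))), Rational(23, 21)) = Mul(Add(56, Rational(8, 83)), Rational(23, 21)) = Mul(Rational(4656, 83), Rational(23, 21)) = Rational(35696, 581)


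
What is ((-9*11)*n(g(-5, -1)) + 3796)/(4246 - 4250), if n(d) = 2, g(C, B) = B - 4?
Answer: -1799/2 ≈ -899.50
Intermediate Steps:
g(C, B) = -4 + B
((-9*11)*n(g(-5, -1)) + 3796)/(4246 - 4250) = (-9*11*2 + 3796)/(4246 - 4250) = (-99*2 + 3796)/(-4) = (-198 + 3796)*(-1/4) = 3598*(-1/4) = -1799/2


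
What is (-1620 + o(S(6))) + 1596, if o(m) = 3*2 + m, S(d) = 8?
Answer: -10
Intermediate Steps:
o(m) = 6 + m
(-1620 + o(S(6))) + 1596 = (-1620 + (6 + 8)) + 1596 = (-1620 + 14) + 1596 = -1606 + 1596 = -10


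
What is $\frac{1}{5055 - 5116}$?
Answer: $- \frac{1}{61} \approx -0.016393$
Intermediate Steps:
$\frac{1}{5055 - 5116} = \frac{1}{-61} = - \frac{1}{61}$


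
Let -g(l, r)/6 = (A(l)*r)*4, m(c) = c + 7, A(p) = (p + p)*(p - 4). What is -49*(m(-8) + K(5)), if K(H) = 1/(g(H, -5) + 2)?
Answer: 58849/1202 ≈ 48.959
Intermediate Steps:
A(p) = 2*p*(-4 + p) (A(p) = (2*p)*(-4 + p) = 2*p*(-4 + p))
m(c) = 7 + c
g(l, r) = -48*l*r*(-4 + l) (g(l, r) = -6*(2*l*(-4 + l))*r*4 = -6*2*l*r*(-4 + l)*4 = -48*l*r*(-4 + l))
K(H) = 1/(2 - 240*H*(4 - H)) (K(H) = 1/(48*H*(-5)*(4 - H) + 2) = 1/(-240*H*(4 - H) + 2) = 1/(2 - 240*H*(4 - H)))
-49*(m(-8) + K(5)) = -49*((7 - 8) + 1/(2*(1 + 120*5*(-4 + 5)))) = -49*(-1 + 1/(2*(1 + 120*5*1))) = -49*(-1 + 1/(2*(1 + 600))) = -49*(-1 + (½)/601) = -49*(-1 + (½)*(1/601)) = -49*(-1 + 1/1202) = -49*(-1201/1202) = 58849/1202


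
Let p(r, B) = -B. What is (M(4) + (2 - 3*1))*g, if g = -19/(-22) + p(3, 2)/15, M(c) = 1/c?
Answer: -241/440 ≈ -0.54773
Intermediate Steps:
g = 241/330 (g = -19/(-22) - 1*2/15 = -19*(-1/22) - 2*1/15 = 19/22 - 2/15 = 241/330 ≈ 0.73030)
(M(4) + (2 - 3*1))*g = (1/4 + (2 - 3*1))*(241/330) = (1/4 + (2 - 3))*(241/330) = (1/4 - 1)*(241/330) = -3/4*241/330 = -241/440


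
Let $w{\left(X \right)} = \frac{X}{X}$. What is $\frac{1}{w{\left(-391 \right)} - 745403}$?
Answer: $- \frac{1}{745402} \approx -1.3416 \cdot 10^{-6}$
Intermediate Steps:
$w{\left(X \right)} = 1$
$\frac{1}{w{\left(-391 \right)} - 745403} = \frac{1}{1 - 745403} = \frac{1}{-745402} = - \frac{1}{745402}$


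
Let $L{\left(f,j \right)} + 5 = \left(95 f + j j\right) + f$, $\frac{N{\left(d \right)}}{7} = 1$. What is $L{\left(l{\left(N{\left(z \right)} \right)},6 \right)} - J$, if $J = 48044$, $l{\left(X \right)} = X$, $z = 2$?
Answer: $-47341$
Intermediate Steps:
$N{\left(d \right)} = 7$ ($N{\left(d \right)} = 7 \cdot 1 = 7$)
$L{\left(f,j \right)} = -5 + j^{2} + 96 f$ ($L{\left(f,j \right)} = -5 + \left(\left(95 f + j j\right) + f\right) = -5 + \left(\left(95 f + j^{2}\right) + f\right) = -5 + \left(\left(j^{2} + 95 f\right) + f\right) = -5 + \left(j^{2} + 96 f\right) = -5 + j^{2} + 96 f$)
$L{\left(l{\left(N{\left(z \right)} \right)},6 \right)} - J = \left(-5 + 6^{2} + 96 \cdot 7\right) - 48044 = \left(-5 + 36 + 672\right) - 48044 = 703 - 48044 = -47341$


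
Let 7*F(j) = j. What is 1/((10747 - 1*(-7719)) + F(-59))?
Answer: 7/129203 ≈ 5.4178e-5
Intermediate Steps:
F(j) = j/7
1/((10747 - 1*(-7719)) + F(-59)) = 1/((10747 - 1*(-7719)) + (1/7)*(-59)) = 1/((10747 + 7719) - 59/7) = 1/(18466 - 59/7) = 1/(129203/7) = 7/129203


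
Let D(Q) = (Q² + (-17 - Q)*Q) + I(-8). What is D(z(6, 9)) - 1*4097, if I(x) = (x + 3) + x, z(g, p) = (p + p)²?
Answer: -9618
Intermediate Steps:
z(g, p) = 4*p² (z(g, p) = (2*p)² = 4*p²)
I(x) = 3 + 2*x (I(x) = (3 + x) + x = 3 + 2*x)
D(Q) = -13 + Q² + Q*(-17 - Q) (D(Q) = (Q² + (-17 - Q)*Q) + (3 + 2*(-8)) = (Q² + Q*(-17 - Q)) + (3 - 16) = (Q² + Q*(-17 - Q)) - 13 = -13 + Q² + Q*(-17 - Q))
D(z(6, 9)) - 1*4097 = (-13 - 68*9²) - 1*4097 = (-13 - 68*81) - 4097 = (-13 - 17*324) - 4097 = (-13 - 5508) - 4097 = -5521 - 4097 = -9618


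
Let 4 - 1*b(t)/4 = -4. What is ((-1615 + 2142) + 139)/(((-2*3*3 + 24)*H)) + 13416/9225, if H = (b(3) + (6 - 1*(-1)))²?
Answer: 793693/519675 ≈ 1.5273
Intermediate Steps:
b(t) = 32 (b(t) = 16 - 4*(-4) = 16 + 16 = 32)
H = 1521 (H = (32 + (6 - 1*(-1)))² = (32 + (6 + 1))² = (32 + 7)² = 39² = 1521)
((-1615 + 2142) + 139)/(((-2*3*3 + 24)*H)) + 13416/9225 = ((-1615 + 2142) + 139)/(((-2*3*3 + 24)*1521)) + 13416/9225 = (527 + 139)/(((-6*3 + 24)*1521)) + 13416*(1/9225) = 666/(((-18 + 24)*1521)) + 4472/3075 = 666/((6*1521)) + 4472/3075 = 666/9126 + 4472/3075 = 666*(1/9126) + 4472/3075 = 37/507 + 4472/3075 = 793693/519675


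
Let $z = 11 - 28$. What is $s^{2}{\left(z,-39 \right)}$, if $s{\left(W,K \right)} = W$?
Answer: $289$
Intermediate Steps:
$z = -17$
$s^{2}{\left(z,-39 \right)} = \left(-17\right)^{2} = 289$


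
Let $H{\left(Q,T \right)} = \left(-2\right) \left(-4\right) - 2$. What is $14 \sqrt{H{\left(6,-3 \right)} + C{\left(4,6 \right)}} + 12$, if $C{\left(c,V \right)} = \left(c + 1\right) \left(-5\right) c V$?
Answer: $12 + 42 i \sqrt{66} \approx 12.0 + 341.21 i$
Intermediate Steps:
$H{\left(Q,T \right)} = 6$ ($H{\left(Q,T \right)} = 8 - 2 = 6$)
$C{\left(c,V \right)} = V c \left(-5 - 5 c\right)$ ($C{\left(c,V \right)} = \left(1 + c\right) \left(-5\right) c V = \left(-5 - 5 c\right) c V = c \left(-5 - 5 c\right) V = V c \left(-5 - 5 c\right)$)
$14 \sqrt{H{\left(6,-3 \right)} + C{\left(4,6 \right)}} + 12 = 14 \sqrt{6 - 30 \cdot 4 \left(1 + 4\right)} + 12 = 14 \sqrt{6 - 30 \cdot 4 \cdot 5} + 12 = 14 \sqrt{6 - 600} + 12 = 14 \sqrt{-594} + 12 = 14 \cdot 3 i \sqrt{66} + 12 = 42 i \sqrt{66} + 12 = 12 + 42 i \sqrt{66}$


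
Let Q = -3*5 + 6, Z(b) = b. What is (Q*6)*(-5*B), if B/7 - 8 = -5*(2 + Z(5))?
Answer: -51030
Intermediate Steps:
Q = -9 (Q = -15 + 6 = -9)
B = -189 (B = 56 + 7*(-5*(2 + 5)) = 56 + 7*(-5*7) = 56 + 7*(-35) = 56 - 245 = -189)
(Q*6)*(-5*B) = (-9*6)*(-5*(-189)) = -54*945 = -51030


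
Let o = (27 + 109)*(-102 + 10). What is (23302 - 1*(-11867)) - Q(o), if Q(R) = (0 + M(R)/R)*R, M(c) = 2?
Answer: 35167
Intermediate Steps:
o = -12512 (o = 136*(-92) = -12512)
Q(R) = 2 (Q(R) = (0 + 2/R)*R = (2/R)*R = 2)
(23302 - 1*(-11867)) - Q(o) = (23302 - 1*(-11867)) - 1*2 = (23302 + 11867) - 2 = 35169 - 2 = 35167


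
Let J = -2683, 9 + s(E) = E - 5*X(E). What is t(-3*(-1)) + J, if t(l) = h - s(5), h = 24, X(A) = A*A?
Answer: -2530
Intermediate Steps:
X(A) = A**2
s(E) = -9 + E - 5*E**2 (s(E) = -9 + (E - 5*E**2) = -9 + E - 5*E**2)
t(l) = 153 (t(l) = 24 - (-9 + 5 - 5*5**2) = 24 - (-9 + 5 - 5*25) = 24 - (-9 + 5 - 125) = 24 - 1*(-129) = 24 + 129 = 153)
t(-3*(-1)) + J = 153 - 2683 = -2530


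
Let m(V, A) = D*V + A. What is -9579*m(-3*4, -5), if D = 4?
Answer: 507687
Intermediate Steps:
m(V, A) = A + 4*V (m(V, A) = 4*V + A = A + 4*V)
-9579*m(-3*4, -5) = -9579*(-5 + 4*(-3*4)) = -9579*(-5 + 4*(-12)) = -9579*(-5 - 48) = -9579*(-53) = 507687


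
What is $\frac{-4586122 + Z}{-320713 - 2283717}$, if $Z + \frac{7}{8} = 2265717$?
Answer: $\frac{18563247}{20835440} \approx 0.89095$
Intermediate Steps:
$Z = \frac{18125729}{8}$ ($Z = - \frac{7}{8} + 2265717 = \frac{18125729}{8} \approx 2.2657 \cdot 10^{6}$)
$\frac{-4586122 + Z}{-320713 - 2283717} = \frac{-4586122 + \frac{18125729}{8}}{-320713 - 2283717} = - \frac{18563247}{8 \left(-2604430\right)} = \left(- \frac{18563247}{8}\right) \left(- \frac{1}{2604430}\right) = \frac{18563247}{20835440}$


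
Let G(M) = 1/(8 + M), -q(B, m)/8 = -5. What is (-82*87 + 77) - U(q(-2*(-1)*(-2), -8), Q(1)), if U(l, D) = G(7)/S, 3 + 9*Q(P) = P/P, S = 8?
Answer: -846841/120 ≈ -7057.0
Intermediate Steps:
q(B, m) = 40 (q(B, m) = -8*(-5) = 40)
Q(P) = -2/9 (Q(P) = -⅓ + (P/P)/9 = -⅓ + (⅑)*1 = -⅓ + ⅑ = -2/9)
U(l, D) = 1/120 (U(l, D) = 1/((8 + 7)*8) = (⅛)/15 = (1/15)*(⅛) = 1/120)
(-82*87 + 77) - U(q(-2*(-1)*(-2), -8), Q(1)) = (-82*87 + 77) - 1*1/120 = (-7134 + 77) - 1/120 = -7057 - 1/120 = -846841/120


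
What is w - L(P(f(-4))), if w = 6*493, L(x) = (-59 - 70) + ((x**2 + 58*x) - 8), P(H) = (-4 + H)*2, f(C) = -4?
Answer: 3767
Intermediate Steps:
P(H) = -8 + 2*H
L(x) = -137 + x**2 + 58*x (L(x) = -129 + (-8 + x**2 + 58*x) = -137 + x**2 + 58*x)
w = 2958
w - L(P(f(-4))) = 2958 - (-137 + (-8 + 2*(-4))**2 + 58*(-8 + 2*(-4))) = 2958 - (-137 + (-8 - 8)**2 + 58*(-8 - 8)) = 2958 - (-137 + (-16)**2 + 58*(-16)) = 2958 - (-137 + 256 - 928) = 2958 - 1*(-809) = 2958 + 809 = 3767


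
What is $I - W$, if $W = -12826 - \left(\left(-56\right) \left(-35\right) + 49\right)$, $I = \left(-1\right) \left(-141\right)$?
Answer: $14976$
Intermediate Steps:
$I = 141$
$W = -14835$ ($W = -12826 - \left(1960 + 49\right) = -12826 - 2009 = -14835$)
$I - W = 141 - -14835 = 141 + 14835 = 14976$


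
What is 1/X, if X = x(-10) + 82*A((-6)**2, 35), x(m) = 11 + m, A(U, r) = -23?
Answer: -1/1885 ≈ -0.00053050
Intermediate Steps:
X = -1885 (X = (11 - 10) + 82*(-23) = 1 - 1886 = -1885)
1/X = 1/(-1885) = -1/1885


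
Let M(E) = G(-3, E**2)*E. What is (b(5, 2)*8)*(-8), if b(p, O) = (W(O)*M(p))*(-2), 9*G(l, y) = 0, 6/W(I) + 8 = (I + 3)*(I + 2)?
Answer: 0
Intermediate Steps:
W(I) = 6/(-8 + (2 + I)*(3 + I)) (W(I) = 6/(-8 + (I + 3)*(I + 2)) = 6/(-8 + (3 + I)*(2 + I)) = 6/(-8 + (2 + I)*(3 + I)))
G(l, y) = 0 (G(l, y) = (1/9)*0 = 0)
M(E) = 0 (M(E) = 0*E = 0)
b(p, O) = 0 (b(p, O) = ((6/(-2 + O**2 + 5*O))*0)*(-2) = 0*(-2) = 0)
(b(5, 2)*8)*(-8) = (0*8)*(-8) = 0*(-8) = 0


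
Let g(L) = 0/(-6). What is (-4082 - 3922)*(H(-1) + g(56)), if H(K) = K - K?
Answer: 0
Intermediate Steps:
g(L) = 0 (g(L) = -⅙*0 = 0)
H(K) = 0
(-4082 - 3922)*(H(-1) + g(56)) = (-4082 - 3922)*(0 + 0) = -8004*0 = 0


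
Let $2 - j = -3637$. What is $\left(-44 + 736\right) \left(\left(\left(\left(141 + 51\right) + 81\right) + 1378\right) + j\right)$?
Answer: $3660680$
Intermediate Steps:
$j = 3639$ ($j = 2 - -3637 = 2 + 3637 = 3639$)
$\left(-44 + 736\right) \left(\left(\left(\left(141 + 51\right) + 81\right) + 1378\right) + j\right) = \left(-44 + 736\right) \left(\left(\left(\left(141 + 51\right) + 81\right) + 1378\right) + 3639\right) = 692 \left(\left(\left(192 + 81\right) + 1378\right) + 3639\right) = 692 \left(\left(273 + 1378\right) + 3639\right) = 692 \left(1651 + 3639\right) = 692 \cdot 5290 = 3660680$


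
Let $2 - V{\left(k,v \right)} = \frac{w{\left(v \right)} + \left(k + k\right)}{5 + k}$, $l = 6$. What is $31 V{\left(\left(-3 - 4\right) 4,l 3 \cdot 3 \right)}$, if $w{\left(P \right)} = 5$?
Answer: $- \frac{155}{23} \approx -6.7391$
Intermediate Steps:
$V{\left(k,v \right)} = 2 - \frac{5 + 2 k}{5 + k}$ ($V{\left(k,v \right)} = 2 - \frac{5 + \left(k + k\right)}{5 + k} = 2 - \frac{5 + 2 k}{5 + k}$)
$31 V{\left(\left(-3 - 4\right) 4,l 3 \cdot 3 \right)} = 31 \frac{5}{5 + \left(-3 - 4\right) 4} = 31 \frac{5}{5 - 28} = 31 \frac{5}{-23} = 31 \cdot 5 \left(- \frac{1}{23}\right) = 31 \left(- \frac{5}{23}\right) = - \frac{155}{23}$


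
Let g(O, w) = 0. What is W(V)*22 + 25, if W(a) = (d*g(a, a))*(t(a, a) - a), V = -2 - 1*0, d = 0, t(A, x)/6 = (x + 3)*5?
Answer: 25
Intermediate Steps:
t(A, x) = 90 + 30*x (t(A, x) = 6*((x + 3)*5) = 6*((3 + x)*5) = 6*(15 + 5*x) = 90 + 30*x)
V = -2 (V = -2 + 0 = -2)
W(a) = 0 (W(a) = (0*0)*((90 + 30*a) - a) = 0*(90 + 29*a) = 0)
W(V)*22 + 25 = 0*22 + 25 = 0 + 25 = 25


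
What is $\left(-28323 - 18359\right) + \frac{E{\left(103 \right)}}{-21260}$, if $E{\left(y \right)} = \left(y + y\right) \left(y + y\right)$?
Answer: $- \frac{248125439}{5315} \approx -46684.0$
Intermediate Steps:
$E{\left(y \right)} = 4 y^{2}$ ($E{\left(y \right)} = 2 y 2 y = 4 y^{2}$)
$\left(-28323 - 18359\right) + \frac{E{\left(103 \right)}}{-21260} = \left(-28323 - 18359\right) + \frac{4 \cdot 103^{2}}{-21260} = -46682 + 4 \cdot 10609 \left(- \frac{1}{21260}\right) = -46682 + 42436 \left(- \frac{1}{21260}\right) = -46682 - \frac{10609}{5315} = - \frac{248125439}{5315}$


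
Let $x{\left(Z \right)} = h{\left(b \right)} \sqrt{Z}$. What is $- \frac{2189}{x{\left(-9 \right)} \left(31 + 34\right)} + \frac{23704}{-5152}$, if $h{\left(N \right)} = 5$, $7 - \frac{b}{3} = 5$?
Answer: $- \frac{2963}{644} + \frac{2189 i}{975} \approx -4.6009 + 2.2451 i$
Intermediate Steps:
$b = 6$ ($b = 21 - 15 = 6$)
$x{\left(Z \right)} = 5 \sqrt{Z}$
$- \frac{2189}{x{\left(-9 \right)} \left(31 + 34\right)} + \frac{23704}{-5152} = - \frac{2189}{5 \sqrt{-9} \left(31 + 34\right)} + \frac{23704}{-5152} = - \frac{2189}{5 \cdot 3 i 65} + 23704 \left(- \frac{1}{5152}\right) = - \frac{2189}{15 i 65} - \frac{2963}{644} = - \frac{2189}{975 i} - \frac{2963}{644} = - 2189 \left(- \frac{i}{975}\right) - \frac{2963}{644} = \frac{2189 i}{975} - \frac{2963}{644} = - \frac{2963}{644} + \frac{2189 i}{975}$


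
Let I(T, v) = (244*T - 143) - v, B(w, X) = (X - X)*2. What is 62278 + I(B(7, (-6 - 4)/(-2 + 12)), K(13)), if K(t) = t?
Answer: 62122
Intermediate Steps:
B(w, X) = 0 (B(w, X) = 0*2 = 0)
I(T, v) = -143 - v + 244*T (I(T, v) = (-143 + 244*T) - v = -143 - v + 244*T)
62278 + I(B(7, (-6 - 4)/(-2 + 12)), K(13)) = 62278 + (-143 - 1*13 + 244*0) = 62278 + (-143 - 13 + 0) = 62278 - 156 = 62122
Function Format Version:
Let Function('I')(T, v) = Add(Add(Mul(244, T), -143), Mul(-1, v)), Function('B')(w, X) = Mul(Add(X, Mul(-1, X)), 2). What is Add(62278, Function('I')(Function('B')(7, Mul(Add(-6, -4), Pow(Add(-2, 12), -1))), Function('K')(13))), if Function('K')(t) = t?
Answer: 62122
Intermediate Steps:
Function('B')(w, X) = 0 (Function('B')(w, X) = Mul(0, 2) = 0)
Function('I')(T, v) = Add(-143, Mul(-1, v), Mul(244, T)) (Function('I')(T, v) = Add(Add(-143, Mul(244, T)), Mul(-1, v)) = Add(-143, Mul(-1, v), Mul(244, T)))
Add(62278, Function('I')(Function('B')(7, Mul(Add(-6, -4), Pow(Add(-2, 12), -1))), Function('K')(13))) = Add(62278, Add(-143, Mul(-1, 13), Mul(244, 0))) = Add(62278, Add(-143, -13, 0)) = Add(62278, -156) = 62122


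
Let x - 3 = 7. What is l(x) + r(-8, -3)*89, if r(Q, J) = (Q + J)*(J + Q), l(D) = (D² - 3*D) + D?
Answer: 10849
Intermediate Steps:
x = 10 (x = 3 + 7 = 10)
l(D) = D² - 2*D
r(Q, J) = (J + Q)² (r(Q, J) = (J + Q)*(J + Q) = (J + Q)²)
l(x) + r(-8, -3)*89 = 10*(-2 + 10) + (-3 - 8)²*89 = 10*8 + (-11)²*89 = 80 + 121*89 = 80 + 10769 = 10849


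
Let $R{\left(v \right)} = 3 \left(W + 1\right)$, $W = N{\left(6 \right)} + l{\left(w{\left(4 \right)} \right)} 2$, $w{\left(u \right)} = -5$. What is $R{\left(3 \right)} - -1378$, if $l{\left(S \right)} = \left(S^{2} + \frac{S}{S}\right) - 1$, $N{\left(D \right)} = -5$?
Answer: $1516$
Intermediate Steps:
$l{\left(S \right)} = S^{2}$ ($l{\left(S \right)} = \left(S^{2} + 1\right) - 1 = \left(1 + S^{2}\right) - 1 = S^{2}$)
$W = 45$ ($W = -5 + \left(-5\right)^{2} \cdot 2 = -5 + 25 \cdot 2 = -5 + 50 = 45$)
$R{\left(v \right)} = 138$ ($R{\left(v \right)} = 3 \left(45 + 1\right) = 3 \cdot 46 = 138$)
$R{\left(3 \right)} - -1378 = 138 - -1378 = 138 + 1378 = 1516$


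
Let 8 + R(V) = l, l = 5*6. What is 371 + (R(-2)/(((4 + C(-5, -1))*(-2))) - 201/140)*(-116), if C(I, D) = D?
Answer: 101102/105 ≈ 962.88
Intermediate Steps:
l = 30
R(V) = 22 (R(V) = -8 + 30 = 22)
371 + (R(-2)/(((4 + C(-5, -1))*(-2))) - 201/140)*(-116) = 371 + (22/(((4 - 1)*(-2))) - 201/140)*(-116) = 371 + (22/((3*(-2))) - 201*1/140)*(-116) = 371 + (22/(-6) - 201/140)*(-116) = 371 + (22*(-⅙) - 201/140)*(-116) = 371 + (-11/3 - 201/140)*(-116) = 371 - 2143/420*(-116) = 371 + 62147/105 = 101102/105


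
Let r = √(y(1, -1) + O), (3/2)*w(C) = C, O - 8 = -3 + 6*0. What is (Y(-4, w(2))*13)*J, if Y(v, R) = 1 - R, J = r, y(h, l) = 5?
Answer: -13*√10/3 ≈ -13.703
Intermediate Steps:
O = 5 (O = 8 + (-3 + 6*0) = 8 + (-3 + 0) = 8 - 3 = 5)
w(C) = 2*C/3
r = √10 (r = √(5 + 5) = √10 ≈ 3.1623)
J = √10 ≈ 3.1623
(Y(-4, w(2))*13)*J = ((1 - 2*2/3)*13)*√10 = ((1 - 1*4/3)*13)*√10 = ((1 - 4/3)*13)*√10 = (-⅓*13)*√10 = -13*√10/3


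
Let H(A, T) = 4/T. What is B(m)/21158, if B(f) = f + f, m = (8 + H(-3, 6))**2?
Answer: 676/95211 ≈ 0.0071000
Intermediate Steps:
m = 676/9 (m = (8 + 4/6)**2 = (8 + 4*(1/6))**2 = (8 + 2/3)**2 = (26/3)**2 = 676/9 ≈ 75.111)
B(f) = 2*f
B(m)/21158 = (2*(676/9))/21158 = (1352/9)*(1/21158) = 676/95211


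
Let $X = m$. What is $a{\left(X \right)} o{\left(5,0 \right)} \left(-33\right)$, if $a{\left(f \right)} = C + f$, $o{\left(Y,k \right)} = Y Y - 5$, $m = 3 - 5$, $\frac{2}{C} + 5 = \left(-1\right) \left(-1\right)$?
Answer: $1650$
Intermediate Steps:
$C = - \frac{1}{2}$ ($C = \frac{2}{-5 - -1} = \frac{2}{-5 + 1} = \frac{2}{-4} = 2 \left(- \frac{1}{4}\right) = - \frac{1}{2} \approx -0.5$)
$m = -2$ ($m = 3 - 5 = -2$)
$o{\left(Y,k \right)} = -5 + Y^{2}$ ($o{\left(Y,k \right)} = Y^{2} - 5 = -5 + Y^{2}$)
$X = -2$
$a{\left(f \right)} = - \frac{1}{2} + f$
$a{\left(X \right)} o{\left(5,0 \right)} \left(-33\right) = \left(- \frac{1}{2} - 2\right) \left(-5 + 5^{2}\right) \left(-33\right) = - \frac{5 \left(-5 + 25\right)}{2} \left(-33\right) = \left(- \frac{5}{2}\right) 20 \left(-33\right) = \left(-50\right) \left(-33\right) = 1650$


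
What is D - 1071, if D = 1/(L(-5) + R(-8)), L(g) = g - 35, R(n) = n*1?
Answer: -51409/48 ≈ -1071.0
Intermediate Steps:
R(n) = n
L(g) = -35 + g
D = -1/48 (D = 1/((-35 - 5) - 8) = 1/(-40 - 8) = 1/(-48) = -1/48 ≈ -0.020833)
D - 1071 = -1/48 - 1071 = -51409/48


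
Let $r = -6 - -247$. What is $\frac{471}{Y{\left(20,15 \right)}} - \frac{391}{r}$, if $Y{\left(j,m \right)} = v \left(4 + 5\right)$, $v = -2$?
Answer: $- \frac{40183}{1446} \approx -27.789$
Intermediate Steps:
$r = 241$ ($r = -6 + 247 = 241$)
$Y{\left(j,m \right)} = -18$ ($Y{\left(j,m \right)} = - 2 \left(4 + 5\right) = \left(-2\right) 9 = -18$)
$\frac{471}{Y{\left(20,15 \right)}} - \frac{391}{r} = \frac{471}{-18} - \frac{391}{241} = 471 \left(- \frac{1}{18}\right) - \frac{391}{241} = - \frac{157}{6} - \frac{391}{241} = - \frac{40183}{1446}$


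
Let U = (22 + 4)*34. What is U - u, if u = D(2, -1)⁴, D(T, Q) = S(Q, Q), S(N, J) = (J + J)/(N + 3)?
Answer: 883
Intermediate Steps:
S(N, J) = 2*J/(3 + N) (S(N, J) = (2*J)/(3 + N) = 2*J/(3 + N))
D(T, Q) = 2*Q/(3 + Q)
U = 884 (U = 26*34 = 884)
u = 1 (u = (2*(-1)/(3 - 1))⁴ = (2*(-1)/2)⁴ = (2*(-1)*(½))⁴ = (-1)⁴ = 1)
U - u = 884 - 1*1 = 884 - 1 = 883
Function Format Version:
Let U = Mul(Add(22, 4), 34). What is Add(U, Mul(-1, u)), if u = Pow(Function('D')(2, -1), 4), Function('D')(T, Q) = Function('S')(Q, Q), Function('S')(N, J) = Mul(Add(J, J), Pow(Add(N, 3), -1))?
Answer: 883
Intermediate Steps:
Function('S')(N, J) = Mul(2, J, Pow(Add(3, N), -1)) (Function('S')(N, J) = Mul(Mul(2, J), Pow(Add(3, N), -1)) = Mul(2, J, Pow(Add(3, N), -1)))
Function('D')(T, Q) = Mul(2, Q, Pow(Add(3, Q), -1))
U = 884 (U = Mul(26, 34) = 884)
u = 1 (u = Pow(Mul(2, -1, Pow(Add(3, -1), -1)), 4) = Pow(Mul(2, -1, Pow(2, -1)), 4) = Pow(Mul(2, -1, Rational(1, 2)), 4) = Pow(-1, 4) = 1)
Add(U, Mul(-1, u)) = Add(884, Mul(-1, 1)) = Add(884, -1) = 883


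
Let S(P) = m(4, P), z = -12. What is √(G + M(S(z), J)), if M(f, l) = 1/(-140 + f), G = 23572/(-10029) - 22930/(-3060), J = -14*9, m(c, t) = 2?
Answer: 2*√19743300072517/3921339 ≈ 2.2662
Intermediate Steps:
S(P) = 2
J = -126
G = 5261155/1022958 (G = 23572*(-1/10029) - 22930*(-1/3060) = -23572/10029 + 2293/306 = 5261155/1022958 ≈ 5.1431)
√(G + M(S(z), J)) = √(5261155/1022958 + 1/(-140 + 2)) = √(5261155/1022958 + 1/(-138)) = √(5261155/1022958 - 1/138) = √(60418036/11764017) = 2*√19743300072517/3921339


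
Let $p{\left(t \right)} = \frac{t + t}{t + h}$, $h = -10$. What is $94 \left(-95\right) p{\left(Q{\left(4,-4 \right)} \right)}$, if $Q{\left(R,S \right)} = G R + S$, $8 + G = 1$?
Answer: $- \frac{285760}{21} \approx -13608.0$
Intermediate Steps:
$G = -7$ ($G = -8 + 1 = -7$)
$Q{\left(R,S \right)} = S - 7 R$ ($Q{\left(R,S \right)} = - 7 R + S = S - 7 R$)
$p{\left(t \right)} = \frac{2 t}{-10 + t}$ ($p{\left(t \right)} = \frac{t + t}{t - 10} = \frac{2 t}{-10 + t}$)
$94 \left(-95\right) p{\left(Q{\left(4,-4 \right)} \right)} = 94 \left(-95\right) \frac{2 \left(-4 - 28\right)}{-10 - 32} = - 8930 \frac{2 \left(-4 - 28\right)}{-10 - 32} = - 8930 \cdot 2 \left(-32\right) \frac{1}{-10 - 32} = - 8930 \cdot 2 \left(-32\right) \frac{1}{-42} = - 8930 \cdot 2 \left(-32\right) \left(- \frac{1}{42}\right) = \left(-8930\right) \frac{32}{21} = - \frac{285760}{21}$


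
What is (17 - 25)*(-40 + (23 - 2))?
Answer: 152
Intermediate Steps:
(17 - 25)*(-40 + (23 - 2)) = -8*(-40 + 21) = -8*(-19) = 152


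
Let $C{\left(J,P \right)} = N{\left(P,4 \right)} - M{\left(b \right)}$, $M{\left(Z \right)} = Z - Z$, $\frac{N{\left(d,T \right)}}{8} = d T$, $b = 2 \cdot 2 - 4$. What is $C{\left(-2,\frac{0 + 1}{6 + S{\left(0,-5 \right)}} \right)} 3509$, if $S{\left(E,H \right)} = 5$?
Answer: $10208$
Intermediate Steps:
$b = 0$ ($b = 4 - 4 = 0$)
$N{\left(d,T \right)} = 8 T d$ ($N{\left(d,T \right)} = 8 d T = 8 T d$)
$M{\left(Z \right)} = 0$
$C{\left(J,P \right)} = 32 P$ ($C{\left(J,P \right)} = 8 \cdot 4 P - 0 = 32 P + 0 = 32 P$)
$C{\left(-2,\frac{0 + 1}{6 + S{\left(0,-5 \right)}} \right)} 3509 = 32 \frac{0 + 1}{6 + 5} \cdot 3509 = 32 \cdot 1 \cdot \frac{1}{11} \cdot 3509 = 32 \cdot \frac{1}{11} \cdot 3509 = \frac{32}{11} \cdot 3509 = 10208$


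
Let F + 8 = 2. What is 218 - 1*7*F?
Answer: 260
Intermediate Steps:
F = -6 (F = -8 + 2 = -6)
218 - 1*7*F = 218 - 1*7*(-6) = 218 - 7*(-6) = 218 - 1*(-42) = 218 + 42 = 260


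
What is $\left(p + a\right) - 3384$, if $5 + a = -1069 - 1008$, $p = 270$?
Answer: $-5196$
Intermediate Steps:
$a = -2082$ ($a = -5 - 2077 = -2082$)
$\left(p + a\right) - 3384 = \left(270 - 2082\right) - 3384 = -1812 - 3384 = -5196$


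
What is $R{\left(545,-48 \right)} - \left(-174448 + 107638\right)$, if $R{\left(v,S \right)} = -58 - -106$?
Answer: $66858$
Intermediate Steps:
$R{\left(v,S \right)} = 48$ ($R{\left(v,S \right)} = -58 + 106 = 48$)
$R{\left(545,-48 \right)} - \left(-174448 + 107638\right) = 48 - \left(-174448 + 107638\right) = 48 - -66810 = 48 + 66810 = 66858$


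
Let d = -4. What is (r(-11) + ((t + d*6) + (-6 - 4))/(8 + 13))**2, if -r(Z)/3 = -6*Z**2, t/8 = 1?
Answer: 2089586944/441 ≈ 4.7383e+6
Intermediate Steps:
t = 8 (t = 8*1 = 8)
r(Z) = 18*Z**2 (r(Z) = -(-18)*Z**2 = 18*Z**2)
(r(-11) + ((t + d*6) + (-6 - 4))/(8 + 13))**2 = (18*(-11)**2 + ((8 - 4*6) + (-6 - 4))/(8 + 13))**2 = (18*121 + ((8 - 24) - 10)/21)**2 = (2178 + (-16 - 10)*(1/21))**2 = (2178 - 26*1/21)**2 = (2178 - 26/21)**2 = (45712/21)**2 = 2089586944/441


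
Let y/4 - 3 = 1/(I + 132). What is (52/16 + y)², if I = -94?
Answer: 1361889/5776 ≈ 235.78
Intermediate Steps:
y = 230/19 (y = 12 + 4/(-94 + 132) = 12 + 4/38 = 12 + 4*(1/38) = 12 + 2/19 = 230/19 ≈ 12.105)
(52/16 + y)² = (52/16 + 230/19)² = (52*(1/16) + 230/19)² = (13/4 + 230/19)² = (1167/76)² = 1361889/5776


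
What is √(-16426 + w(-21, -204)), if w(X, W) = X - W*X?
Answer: I*√20731 ≈ 143.98*I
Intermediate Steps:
w(X, W) = X - W*X
√(-16426 + w(-21, -204)) = √(-16426 - 21*(1 - 1*(-204))) = √(-16426 - 21*(1 + 204)) = √(-16426 - 21*205) = √(-16426 - 4305) = √(-20731) = I*√20731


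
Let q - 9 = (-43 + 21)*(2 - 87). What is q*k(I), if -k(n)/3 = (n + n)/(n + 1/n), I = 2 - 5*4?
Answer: -3652776/325 ≈ -11239.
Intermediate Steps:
q = 1879 (q = 9 + (-43 + 21)*(2 - 87) = 9 - 22*(-85) = 9 + 1870 = 1879)
I = -18 (I = 2 - 20 = -18)
k(n) = -6*n/(n + 1/n) (k(n) = -3*(n + n)/(n + 1/n) = -3*2*n/(n + 1/n) = -6*n/(n + 1/n))
q*k(I) = 1879*(-6*(-18)²/(1 + (-18)²)) = 1879*(-6*324/(1 + 324)) = 1879*(-6*324/325) = 1879*(-6*324*1/325) = 1879*(-1944/325) = -3652776/325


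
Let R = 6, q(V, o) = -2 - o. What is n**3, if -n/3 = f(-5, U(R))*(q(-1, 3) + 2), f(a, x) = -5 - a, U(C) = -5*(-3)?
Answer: 0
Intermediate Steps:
U(C) = 15
n = 0 (n = -3*(-5 - 1*(-5))*((-2 - 1*3) + 2) = -3*(-5 + 5)*((-2 - 3) + 2) = -0*(-5 + 2) = -0*(-3) = -3*0 = 0)
n**3 = 0**3 = 0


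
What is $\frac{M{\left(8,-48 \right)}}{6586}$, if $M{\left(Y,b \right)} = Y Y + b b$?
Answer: $\frac{32}{89} \approx 0.35955$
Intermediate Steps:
$M{\left(Y,b \right)} = Y^{2} + b^{2}$
$\frac{M{\left(8,-48 \right)}}{6586} = \frac{8^{2} + \left(-48\right)^{2}}{6586} = \left(64 + 2304\right) \frac{1}{6586} = 2368 \cdot \frac{1}{6586} = \frac{32}{89}$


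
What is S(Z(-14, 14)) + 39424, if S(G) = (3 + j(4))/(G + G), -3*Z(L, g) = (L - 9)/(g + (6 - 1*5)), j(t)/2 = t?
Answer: 1813999/46 ≈ 39435.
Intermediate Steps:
j(t) = 2*t
Z(L, g) = -(-9 + L)/(3*(1 + g)) (Z(L, g) = -(L - 9)/(3*(g + (6 - 1*5))) = -(-9 + L)/(3*(g + (6 - 5))) = -(-9 + L)/(3*(g + 1)) = -(-9 + L)/(3*(1 + g)))
S(G) = 11/(2*G) (S(G) = (3 + 2*4)/(G + G) = (3 + 8)/((2*G)) = 11*(1/(2*G)) = 11/(2*G))
S(Z(-14, 14)) + 39424 = 11/(2*(((9 - 1*(-14))/(3*(1 + 14))))) + 39424 = 11/(2*(((⅓)*(9 + 14)/15))) + 39424 = 11/(2*(((⅓)*(1/15)*23))) + 39424 = 11/(2*(23/45)) + 39424 = (11/2)*(45/23) + 39424 = 495/46 + 39424 = 1813999/46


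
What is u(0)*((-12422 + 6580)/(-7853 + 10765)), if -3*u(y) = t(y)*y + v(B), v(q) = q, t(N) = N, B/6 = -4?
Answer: -2921/182 ≈ -16.049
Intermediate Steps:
B = -24 (B = 6*(-4) = -24)
u(y) = 8 - y²/3 (u(y) = -(y*y - 24)/3 = -(y² - 24)/3 = -(-24 + y²)/3 = 8 - y²/3)
u(0)*((-12422 + 6580)/(-7853 + 10765)) = (8 - ⅓*0²)*((-12422 + 6580)/(-7853 + 10765)) = (8 - ⅓*0)*(-5842/2912) = (8 + 0)*(-5842*1/2912) = 8*(-2921/1456) = -2921/182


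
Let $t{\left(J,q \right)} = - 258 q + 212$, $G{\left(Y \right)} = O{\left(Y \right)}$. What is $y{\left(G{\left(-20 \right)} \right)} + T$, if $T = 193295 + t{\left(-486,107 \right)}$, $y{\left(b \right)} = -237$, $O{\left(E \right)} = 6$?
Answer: $165664$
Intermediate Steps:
$G{\left(Y \right)} = 6$
$t{\left(J,q \right)} = 212 - 258 q$
$T = 165901$ ($T = 193295 + \left(212 - 27606\right) = 193295 - 27394 = 165901$)
$y{\left(G{\left(-20 \right)} \right)} + T = -237 + 165901 = 165664$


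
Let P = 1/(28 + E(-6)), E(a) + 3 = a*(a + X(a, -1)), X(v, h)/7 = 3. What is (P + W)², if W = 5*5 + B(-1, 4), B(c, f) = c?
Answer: 2430481/4225 ≈ 575.26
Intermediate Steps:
X(v, h) = 21 (X(v, h) = 7*3 = 21)
E(a) = -3 + a*(21 + a) (E(a) = -3 + a*(a + 21) = -3 + a*(21 + a))
P = -1/65 (P = 1/(28 + (-3 + (-6)² + 21*(-6))) = 1/(28 + (-3 + 36 - 126)) = 1/(28 - 93) = 1/(-65) = -1/65 ≈ -0.015385)
W = 24 (W = 5*5 - 1 = 25 - 1 = 24)
(P + W)² = (-1/65 + 24)² = (1559/65)² = 2430481/4225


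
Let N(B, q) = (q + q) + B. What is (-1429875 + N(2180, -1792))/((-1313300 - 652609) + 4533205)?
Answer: -1431279/2567296 ≈ -0.55750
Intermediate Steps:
N(B, q) = B + 2*q (N(B, q) = 2*q + B = B + 2*q)
(-1429875 + N(2180, -1792))/((-1313300 - 652609) + 4533205) = (-1429875 + (2180 + 2*(-1792)))/((-1313300 - 652609) + 4533205) = (-1429875 + (2180 - 3584))/(-1965909 + 4533205) = (-1429875 - 1404)/2567296 = -1431279*1/2567296 = -1431279/2567296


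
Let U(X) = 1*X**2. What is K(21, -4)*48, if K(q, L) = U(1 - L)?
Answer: 1200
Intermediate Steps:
U(X) = X**2
K(q, L) = (1 - L)**2
K(21, -4)*48 = (-1 - 4)**2*48 = (-5)**2*48 = 25*48 = 1200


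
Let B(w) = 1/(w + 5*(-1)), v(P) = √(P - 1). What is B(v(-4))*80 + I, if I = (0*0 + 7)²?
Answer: 107/3 - 8*I*√5/3 ≈ 35.667 - 5.9628*I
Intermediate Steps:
v(P) = √(-1 + P)
B(w) = 1/(-5 + w) (B(w) = 1/(w - 5) = 1/(-5 + w))
I = 49 (I = (0 + 7)² = 7² = 49)
B(v(-4))*80 + I = 80/(-5 + √(-1 - 4)) + 49 = 80/(-5 + √(-5)) + 49 = 80/(-5 + I*√5) + 49 = 49 + 80/(-5 + I*√5)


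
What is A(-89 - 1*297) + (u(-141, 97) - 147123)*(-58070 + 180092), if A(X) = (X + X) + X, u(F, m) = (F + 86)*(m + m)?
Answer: -19254218604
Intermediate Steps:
u(F, m) = 2*m*(86 + F) (u(F, m) = (86 + F)*(2*m) = 2*m*(86 + F))
A(X) = 3*X (A(X) = 2*X + X = 3*X)
A(-89 - 1*297) + (u(-141, 97) - 147123)*(-58070 + 180092) = 3*(-89 - 1*297) + (2*97*(86 - 141) - 147123)*(-58070 + 180092) = 3*(-89 - 297) + (2*97*(-55) - 147123)*122022 = 3*(-386) + (-10670 - 147123)*122022 = -1158 - 157793*122022 = -1158 - 19254217446 = -19254218604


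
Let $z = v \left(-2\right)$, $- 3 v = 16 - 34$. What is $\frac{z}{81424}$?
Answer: $- \frac{3}{20356} \approx -0.00014738$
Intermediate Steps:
$v = 6$ ($v = - \frac{16 - 34}{3} = \left(- \frac{1}{3}\right) \left(-18\right) = 6$)
$z = -12$ ($z = 6 \left(-2\right) = -12$)
$\frac{z}{81424} = - \frac{12}{81424} = \left(-12\right) \frac{1}{81424} = - \frac{3}{20356}$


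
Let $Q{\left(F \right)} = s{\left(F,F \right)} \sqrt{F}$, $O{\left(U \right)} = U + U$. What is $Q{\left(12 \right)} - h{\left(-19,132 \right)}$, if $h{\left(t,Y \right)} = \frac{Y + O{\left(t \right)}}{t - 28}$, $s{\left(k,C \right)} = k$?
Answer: $2 + 24 \sqrt{3} \approx 43.569$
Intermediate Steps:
$O{\left(U \right)} = 2 U$
$Q{\left(F \right)} = F^{\frac{3}{2}}$ ($Q{\left(F \right)} = F \sqrt{F} = F^{\frac{3}{2}}$)
$h{\left(t,Y \right)} = \frac{Y + 2 t}{-28 + t}$ ($h{\left(t,Y \right)} = \frac{Y + 2 t}{t - 28} = \frac{Y + 2 t}{-28 + t}$)
$Q{\left(12 \right)} - h{\left(-19,132 \right)} = 12^{\frac{3}{2}} - \frac{132 + 2 \left(-19\right)}{-28 - 19} = 24 \sqrt{3} - \frac{132 - 38}{-47} = 24 \sqrt{3} - \left(- \frac{1}{47}\right) 94 = 24 \sqrt{3} - -2 = 24 \sqrt{3} + 2 = 2 + 24 \sqrt{3}$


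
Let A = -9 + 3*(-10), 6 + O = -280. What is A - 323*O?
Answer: 92339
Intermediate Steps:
O = -286 (O = -6 - 280 = -286)
A = -39 (A = -9 - 30 = -39)
A - 323*O = -39 - 323*(-286) = -39 + 92378 = 92339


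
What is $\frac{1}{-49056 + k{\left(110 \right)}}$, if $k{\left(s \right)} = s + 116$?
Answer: $- \frac{1}{48830} \approx -2.0479 \cdot 10^{-5}$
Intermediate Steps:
$k{\left(s \right)} = 116 + s$
$\frac{1}{-49056 + k{\left(110 \right)}} = \frac{1}{-49056 + \left(116 + 110\right)} = \frac{1}{-49056 + 226} = \frac{1}{-48830} = - \frac{1}{48830}$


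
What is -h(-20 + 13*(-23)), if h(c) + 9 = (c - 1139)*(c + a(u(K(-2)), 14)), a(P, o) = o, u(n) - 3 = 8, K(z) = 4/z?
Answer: -444681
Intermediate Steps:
u(n) = 11 (u(n) = 3 + 8 = 11)
h(c) = -9 + (-1139 + c)*(14 + c) (h(c) = -9 + (c - 1139)*(c + 14) = -9 + (-1139 + c)*(14 + c))
-h(-20 + 13*(-23)) = -(-15955 + (-20 + 13*(-23))**2 - 1125*(-20 + 13*(-23))) = -(-15955 + (-20 - 299)**2 - 1125*(-20 - 299)) = -(-15955 + (-319)**2 - 1125*(-319)) = -(-15955 + 101761 + 358875) = -1*444681 = -444681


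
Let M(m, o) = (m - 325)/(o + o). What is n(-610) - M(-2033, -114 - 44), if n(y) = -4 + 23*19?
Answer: 67235/158 ≈ 425.54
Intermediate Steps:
n(y) = 433 (n(y) = -4 + 437 = 433)
M(m, o) = (-325 + m)/(2*o) (M(m, o) = (-325 + m)/((2*o)) = (-325 + m)*(1/(2*o)) = (-325 + m)/(2*o))
n(-610) - M(-2033, -114 - 44) = 433 - (-325 - 2033)/(2*(-114 - 44)) = 433 - (-2358)/(2*(-158)) = 433 - (-1)*(-2358)/(2*158) = 433 - 1*1179/158 = 433 - 1179/158 = 67235/158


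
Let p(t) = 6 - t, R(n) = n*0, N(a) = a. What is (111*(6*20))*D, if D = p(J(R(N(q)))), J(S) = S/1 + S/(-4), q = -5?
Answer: 79920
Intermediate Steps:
R(n) = 0
J(S) = 3*S/4 (J(S) = S*1 + S*(-¼) = S - S/4 = 3*S/4)
D = 6 (D = 6 - 3*0/4 = 6 - 1*0 = 6 + 0 = 6)
(111*(6*20))*D = (111*(6*20))*6 = (111*120)*6 = 13320*6 = 79920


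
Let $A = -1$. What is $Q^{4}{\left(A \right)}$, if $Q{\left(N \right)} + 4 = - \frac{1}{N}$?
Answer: $81$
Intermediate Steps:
$Q{\left(N \right)} = -4 - \frac{1}{N}$
$Q^{4}{\left(A \right)} = \left(-4 - \frac{1}{-1}\right)^{4} = \left(-4 - -1\right)^{4} = \left(-4 + 1\right)^{4} = \left(-3\right)^{4} = 81$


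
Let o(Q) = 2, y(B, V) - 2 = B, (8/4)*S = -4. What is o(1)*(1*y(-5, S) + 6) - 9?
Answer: -3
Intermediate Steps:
S = -2 (S = (1/2)*(-4) = -2)
y(B, V) = 2 + B
o(1)*(1*y(-5, S) + 6) - 9 = 2*(1*(2 - 5) + 6) - 9 = 2*(1*(-3) + 6) - 9 = 2*(-3 + 6) - 9 = 2*3 - 9 = 6 - 9 = -3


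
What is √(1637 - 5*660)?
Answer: I*√1663 ≈ 40.78*I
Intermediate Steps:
√(1637 - 5*660) = √(1637 - 3300) = √(-1663) = I*√1663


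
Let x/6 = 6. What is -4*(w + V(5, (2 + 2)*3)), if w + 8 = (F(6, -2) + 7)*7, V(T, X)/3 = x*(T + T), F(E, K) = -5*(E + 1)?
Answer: -3504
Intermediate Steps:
x = 36 (x = 6*6 = 36)
F(E, K) = -5 - 5*E (F(E, K) = -5*(1 + E) = -5 - 5*E)
V(T, X) = 216*T (V(T, X) = 3*(36*(T + T)) = 3*(36*(2*T)) = 3*(72*T) = 216*T)
w = -204 (w = -8 + ((-5 - 5*6) + 7)*7 = -8 + ((-5 - 30) + 7)*7 = -8 + (-35 + 7)*7 = -8 - 28*7 = -8 - 196 = -204)
-4*(w + V(5, (2 + 2)*3)) = -4*(-204 + 216*5) = -4*(-204 + 1080) = -4*876 = -3504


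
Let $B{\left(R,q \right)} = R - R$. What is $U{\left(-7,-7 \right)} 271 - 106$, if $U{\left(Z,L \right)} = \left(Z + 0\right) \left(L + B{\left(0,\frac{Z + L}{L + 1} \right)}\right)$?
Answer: $13173$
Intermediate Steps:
$B{\left(R,q \right)} = 0$
$U{\left(Z,L \right)} = L Z$ ($U{\left(Z,L \right)} = \left(Z + 0\right) \left(L + 0\right) = Z L = L Z$)
$U{\left(-7,-7 \right)} 271 - 106 = \left(-7\right) \left(-7\right) 271 - 106 = 49 \cdot 271 - 106 = 13279 - 106 = 13173$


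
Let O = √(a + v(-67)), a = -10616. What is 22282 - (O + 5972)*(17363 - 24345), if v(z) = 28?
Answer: 41718786 + 13964*I*√2647 ≈ 4.1719e+7 + 7.1843e+5*I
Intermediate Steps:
O = 2*I*√2647 (O = √(-10616 + 28) = √(-10588) = 2*I*√2647 ≈ 102.9*I)
22282 - (O + 5972)*(17363 - 24345) = 22282 - (2*I*√2647 + 5972)*(17363 - 24345) = 22282 - (5972 + 2*I*√2647)*(-6982) = 22282 - (-41696504 - 13964*I*√2647) = 22282 + (41696504 + 13964*I*√2647) = 41718786 + 13964*I*√2647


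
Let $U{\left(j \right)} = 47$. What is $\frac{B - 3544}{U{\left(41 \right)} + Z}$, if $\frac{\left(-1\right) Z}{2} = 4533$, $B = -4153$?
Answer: $\frac{7697}{9019} \approx 0.85342$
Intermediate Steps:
$Z = -9066$ ($Z = \left(-2\right) 4533 = -9066$)
$\frac{B - 3544}{U{\left(41 \right)} + Z} = \frac{-4153 - 3544}{47 - 9066} = - \frac{7697}{-9019} = \left(-7697\right) \left(- \frac{1}{9019}\right) = \frac{7697}{9019}$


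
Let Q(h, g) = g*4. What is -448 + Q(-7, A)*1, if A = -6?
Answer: -472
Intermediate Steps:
Q(h, g) = 4*g
-448 + Q(-7, A)*1 = -448 + (4*(-6))*1 = -448 - 24*1 = -448 - 24 = -472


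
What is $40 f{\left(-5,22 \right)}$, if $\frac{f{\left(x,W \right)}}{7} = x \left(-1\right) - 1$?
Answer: $1120$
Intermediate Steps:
$f{\left(x,W \right)} = -7 - 7 x$ ($f{\left(x,W \right)} = 7 \left(x \left(-1\right) - 1\right) = 7 \left(- x - 1\right) = 7 \left(-1 - x\right) = -7 - 7 x$)
$40 f{\left(-5,22 \right)} = 40 \left(-7 - -35\right) = 40 \left(-7 + 35\right) = 40 \cdot 28 = 1120$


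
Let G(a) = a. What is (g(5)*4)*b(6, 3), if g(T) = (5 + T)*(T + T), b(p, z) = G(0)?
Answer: 0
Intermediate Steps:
b(p, z) = 0
g(T) = 2*T*(5 + T) (g(T) = (5 + T)*(2*T) = 2*T*(5 + T))
(g(5)*4)*b(6, 3) = ((2*5*(5 + 5))*4)*0 = ((2*5*10)*4)*0 = (100*4)*0 = 400*0 = 0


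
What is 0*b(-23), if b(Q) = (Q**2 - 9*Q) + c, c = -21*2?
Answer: 0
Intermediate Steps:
c = -42
b(Q) = -42 + Q**2 - 9*Q (b(Q) = (Q**2 - 9*Q) - 42 = -42 + Q**2 - 9*Q)
0*b(-23) = 0*(-42 + (-23)**2 - 9*(-23)) = 0*(-42 + 529 + 207) = 0*694 = 0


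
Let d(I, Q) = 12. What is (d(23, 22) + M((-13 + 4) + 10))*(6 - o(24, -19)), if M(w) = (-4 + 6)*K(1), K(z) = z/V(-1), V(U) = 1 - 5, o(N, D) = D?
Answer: 575/2 ≈ 287.50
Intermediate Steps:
V(U) = -4
K(z) = -z/4 (K(z) = z/(-4) = z*(-¼) = -z/4)
M(w) = -½ (M(w) = (-4 + 6)*(-¼*1) = 2*(-¼) = -½)
(d(23, 22) + M((-13 + 4) + 10))*(6 - o(24, -19)) = (12 - ½)*(6 - 1*(-19)) = 23*(6 + 19)/2 = (23/2)*25 = 575/2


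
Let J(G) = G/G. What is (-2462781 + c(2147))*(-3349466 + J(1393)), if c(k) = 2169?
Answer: 8241733772580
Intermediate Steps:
J(G) = 1
(-2462781 + c(2147))*(-3349466 + J(1393)) = (-2462781 + 2169)*(-3349466 + 1) = -2460612*(-3349465) = 8241733772580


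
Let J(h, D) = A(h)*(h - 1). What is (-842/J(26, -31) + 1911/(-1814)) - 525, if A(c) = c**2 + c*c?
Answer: -8063887297/15328300 ≈ -526.08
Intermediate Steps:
A(c) = 2*c**2 (A(c) = c**2 + c**2 = 2*c**2)
J(h, D) = 2*h**2*(-1 + h) (J(h, D) = (2*h**2)*(h - 1) = (2*h**2)*(-1 + h) = 2*h**2*(-1 + h))
(-842/J(26, -31) + 1911/(-1814)) - 525 = (-842*1/(1352*(-1 + 26)) + 1911/(-1814)) - 525 = (-842/(2*676*25) + 1911*(-1/1814)) - 525 = (-842/33800 - 1911/1814) - 525 = (-842*1/33800 - 1911/1814) - 525 = (-421/16900 - 1911/1814) - 525 = -16529797/15328300 - 525 = -8063887297/15328300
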